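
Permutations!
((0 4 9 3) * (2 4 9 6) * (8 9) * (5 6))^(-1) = ((0 8 9 3)(2 4 5 6))^(-1) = (0 3 9 8)(2 6 5 4)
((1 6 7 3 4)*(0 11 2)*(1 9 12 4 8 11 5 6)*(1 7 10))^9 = ((0 5 6 10 1 7 3 8 11 2)(4 9 12))^9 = (12)(0 2 11 8 3 7 1 10 6 5)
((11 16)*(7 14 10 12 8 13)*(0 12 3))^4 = (16)(0 7)(3 13)(8 10)(12 14)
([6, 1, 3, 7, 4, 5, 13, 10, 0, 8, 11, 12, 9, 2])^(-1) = [8, 1, 13, 2, 4, 5, 0, 3, 9, 12, 7, 10, 11, 6]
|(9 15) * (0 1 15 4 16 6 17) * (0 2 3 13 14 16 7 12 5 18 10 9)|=21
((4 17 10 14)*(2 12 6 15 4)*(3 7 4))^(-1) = ((2 12 6 15 3 7 4 17 10 14))^(-1) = (2 14 10 17 4 7 3 15 6 12)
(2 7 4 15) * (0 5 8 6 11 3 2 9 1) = (0 5 8 6 11 3 2 7 4 15 9 1) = [5, 0, 7, 2, 15, 8, 11, 4, 6, 1, 10, 3, 12, 13, 14, 9]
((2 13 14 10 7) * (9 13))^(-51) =(2 14)(7 13)(9 10)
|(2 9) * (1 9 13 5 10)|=6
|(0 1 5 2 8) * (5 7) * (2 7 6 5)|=|(0 1 6 5 7 2 8)|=7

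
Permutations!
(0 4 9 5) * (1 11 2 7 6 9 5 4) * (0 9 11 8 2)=(0 1 8 2 7 6 11)(4 5 9)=[1, 8, 7, 3, 5, 9, 11, 6, 2, 4, 10, 0]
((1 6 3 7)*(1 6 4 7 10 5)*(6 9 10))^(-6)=(10)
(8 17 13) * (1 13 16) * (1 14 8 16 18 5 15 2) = (1 13 16 14 8 17 18 5 15 2) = [0, 13, 1, 3, 4, 15, 6, 7, 17, 9, 10, 11, 12, 16, 8, 2, 14, 18, 5]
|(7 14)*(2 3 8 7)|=|(2 3 8 7 14)|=5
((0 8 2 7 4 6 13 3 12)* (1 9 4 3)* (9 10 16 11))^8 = ((0 8 2 7 3 12)(1 10 16 11 9 4 6 13))^8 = (16)(0 2 3)(7 12 8)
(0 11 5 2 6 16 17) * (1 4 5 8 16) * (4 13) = [11, 13, 6, 3, 5, 2, 1, 7, 16, 9, 10, 8, 12, 4, 14, 15, 17, 0] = (0 11 8 16 17)(1 13 4 5 2 6)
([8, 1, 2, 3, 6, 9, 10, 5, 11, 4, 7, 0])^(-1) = (0 11 8)(4 9 5 7 10 6)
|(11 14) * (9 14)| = 3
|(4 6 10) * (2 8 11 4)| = 6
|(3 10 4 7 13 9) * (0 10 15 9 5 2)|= 21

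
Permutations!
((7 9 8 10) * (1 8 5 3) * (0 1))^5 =(0 9 8 3 7 1 5 10)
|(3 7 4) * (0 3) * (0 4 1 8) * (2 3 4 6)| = 8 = |(0 4 6 2 3 7 1 8)|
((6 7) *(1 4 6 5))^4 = (1 5 7 6 4) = ((1 4 6 7 5))^4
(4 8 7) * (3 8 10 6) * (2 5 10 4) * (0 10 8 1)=(0 10 6 3 1)(2 5 8 7)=[10, 0, 5, 1, 4, 8, 3, 2, 7, 9, 6]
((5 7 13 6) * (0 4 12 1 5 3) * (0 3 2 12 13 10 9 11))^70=((0 4 13 6 2 12 1 5 7 10 9 11))^70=(0 9 7 1 2 13)(4 11 10 5 12 6)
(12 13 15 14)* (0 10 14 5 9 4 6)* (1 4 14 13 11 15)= (0 10 13 1 4 6)(5 9 14 12 11 15)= [10, 4, 2, 3, 6, 9, 0, 7, 8, 14, 13, 15, 11, 1, 12, 5]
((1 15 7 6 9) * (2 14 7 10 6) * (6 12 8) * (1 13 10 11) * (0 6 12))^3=(15)(0 13 6 10 9)(8 12)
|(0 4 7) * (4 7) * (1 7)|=3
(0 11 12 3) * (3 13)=(0 11 12 13 3)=[11, 1, 2, 0, 4, 5, 6, 7, 8, 9, 10, 12, 13, 3]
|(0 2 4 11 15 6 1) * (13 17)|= 14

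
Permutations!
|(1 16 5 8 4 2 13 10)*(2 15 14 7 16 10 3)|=42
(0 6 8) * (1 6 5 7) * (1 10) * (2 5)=[2, 6, 5, 3, 4, 7, 8, 10, 0, 9, 1]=(0 2 5 7 10 1 6 8)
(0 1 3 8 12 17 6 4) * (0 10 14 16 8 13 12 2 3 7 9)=(0 1 7 9)(2 3 13 12 17 6 4 10 14 16 8)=[1, 7, 3, 13, 10, 5, 4, 9, 2, 0, 14, 11, 17, 12, 16, 15, 8, 6]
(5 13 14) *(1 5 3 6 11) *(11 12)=[0, 5, 2, 6, 4, 13, 12, 7, 8, 9, 10, 1, 11, 14, 3]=(1 5 13 14 3 6 12 11)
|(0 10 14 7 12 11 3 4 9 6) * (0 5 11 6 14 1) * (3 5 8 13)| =|(0 10 1)(3 4 9 14 7 12 6 8 13)(5 11)| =18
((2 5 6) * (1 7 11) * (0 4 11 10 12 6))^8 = (0 2 12 7 11)(1 4 5 6 10)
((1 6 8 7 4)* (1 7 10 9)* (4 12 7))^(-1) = ((1 6 8 10 9)(7 12))^(-1) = (1 9 10 8 6)(7 12)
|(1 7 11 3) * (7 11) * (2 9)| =6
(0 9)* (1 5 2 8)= (0 9)(1 5 2 8)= [9, 5, 8, 3, 4, 2, 6, 7, 1, 0]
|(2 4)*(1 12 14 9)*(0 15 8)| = |(0 15 8)(1 12 14 9)(2 4)| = 12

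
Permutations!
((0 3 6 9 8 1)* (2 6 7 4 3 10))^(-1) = (0 1 8 9 6 2 10)(3 4 7)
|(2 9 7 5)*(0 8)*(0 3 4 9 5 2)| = 8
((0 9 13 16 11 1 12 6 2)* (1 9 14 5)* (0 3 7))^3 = (0 1 2)(3 14 12)(5 6 7)(9 11 16 13)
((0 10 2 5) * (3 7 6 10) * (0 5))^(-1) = (0 2 10 6 7 3)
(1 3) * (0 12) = (0 12)(1 3) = [12, 3, 2, 1, 4, 5, 6, 7, 8, 9, 10, 11, 0]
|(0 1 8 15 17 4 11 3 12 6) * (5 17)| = |(0 1 8 15 5 17 4 11 3 12 6)| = 11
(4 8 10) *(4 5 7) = (4 8 10 5 7) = [0, 1, 2, 3, 8, 7, 6, 4, 10, 9, 5]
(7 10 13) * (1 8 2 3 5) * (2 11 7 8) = (1 2 3 5)(7 10 13 8 11) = [0, 2, 3, 5, 4, 1, 6, 10, 11, 9, 13, 7, 12, 8]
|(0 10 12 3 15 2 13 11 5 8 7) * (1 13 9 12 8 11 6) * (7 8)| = |(0 10 7)(1 13 6)(2 9 12 3 15)(5 11)| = 30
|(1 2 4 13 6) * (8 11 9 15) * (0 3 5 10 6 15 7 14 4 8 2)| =|(0 3 5 10 6 1)(2 8 11 9 7 14 4 13 15)| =18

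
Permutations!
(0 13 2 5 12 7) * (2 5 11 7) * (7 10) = (0 13 5 12 2 11 10 7) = [13, 1, 11, 3, 4, 12, 6, 0, 8, 9, 7, 10, 2, 5]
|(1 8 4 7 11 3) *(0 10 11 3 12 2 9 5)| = |(0 10 11 12 2 9 5)(1 8 4 7 3)| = 35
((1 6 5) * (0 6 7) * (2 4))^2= ((0 6 5 1 7)(2 4))^2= (0 5 7 6 1)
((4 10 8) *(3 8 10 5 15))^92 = ((3 8 4 5 15))^92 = (3 4 15 8 5)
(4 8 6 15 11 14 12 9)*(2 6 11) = [0, 1, 6, 3, 8, 5, 15, 7, 11, 4, 10, 14, 9, 13, 12, 2] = (2 6 15)(4 8 11 14 12 9)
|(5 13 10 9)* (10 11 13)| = 6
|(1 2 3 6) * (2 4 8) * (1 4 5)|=10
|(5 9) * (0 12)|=2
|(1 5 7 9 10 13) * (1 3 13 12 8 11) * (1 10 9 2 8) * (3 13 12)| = 9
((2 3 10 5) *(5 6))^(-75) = ((2 3 10 6 5))^(-75) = (10)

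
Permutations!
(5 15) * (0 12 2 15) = (0 12 2 15 5) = [12, 1, 15, 3, 4, 0, 6, 7, 8, 9, 10, 11, 2, 13, 14, 5]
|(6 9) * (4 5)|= |(4 5)(6 9)|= 2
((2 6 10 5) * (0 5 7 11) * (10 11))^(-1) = ((0 5 2 6 11)(7 10))^(-1) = (0 11 6 2 5)(7 10)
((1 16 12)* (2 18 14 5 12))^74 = ((1 16 2 18 14 5 12))^74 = (1 14 16 5 2 12 18)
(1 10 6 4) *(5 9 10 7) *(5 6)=[0, 7, 2, 3, 1, 9, 4, 6, 8, 10, 5]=(1 7 6 4)(5 9 10)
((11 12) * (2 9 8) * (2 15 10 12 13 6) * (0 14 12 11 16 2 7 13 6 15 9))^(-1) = (0 2 16 12 14)(6 11 10 15 13 7)(8 9)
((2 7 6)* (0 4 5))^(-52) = ((0 4 5)(2 7 6))^(-52) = (0 5 4)(2 6 7)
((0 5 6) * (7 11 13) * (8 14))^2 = ((0 5 6)(7 11 13)(8 14))^2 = (14)(0 6 5)(7 13 11)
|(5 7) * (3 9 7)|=4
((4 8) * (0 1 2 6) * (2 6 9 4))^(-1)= ((0 1 6)(2 9 4 8))^(-1)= (0 6 1)(2 8 4 9)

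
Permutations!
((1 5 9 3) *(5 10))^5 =((1 10 5 9 3))^5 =(10)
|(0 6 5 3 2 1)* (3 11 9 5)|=|(0 6 3 2 1)(5 11 9)|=15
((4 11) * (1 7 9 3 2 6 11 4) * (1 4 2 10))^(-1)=((1 7 9 3 10)(2 6 11 4))^(-1)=(1 10 3 9 7)(2 4 11 6)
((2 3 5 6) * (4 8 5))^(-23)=((2 3 4 8 5 6))^(-23)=(2 3 4 8 5 6)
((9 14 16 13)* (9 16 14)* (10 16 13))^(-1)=((10 16))^(-1)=(10 16)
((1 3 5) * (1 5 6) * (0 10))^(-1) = (0 10)(1 6 3)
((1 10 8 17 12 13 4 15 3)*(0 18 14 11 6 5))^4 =(0 6 14)(1 12 3 17 15 8 4 10 13)(5 11 18)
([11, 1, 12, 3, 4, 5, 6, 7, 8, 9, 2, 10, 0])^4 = (0 12 2 10 11)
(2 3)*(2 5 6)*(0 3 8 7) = [3, 1, 8, 5, 4, 6, 2, 0, 7] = (0 3 5 6 2 8 7)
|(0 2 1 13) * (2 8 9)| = 6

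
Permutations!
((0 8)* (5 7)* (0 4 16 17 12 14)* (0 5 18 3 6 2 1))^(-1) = (0 1 2 6 3 18 7 5 14 12 17 16 4 8)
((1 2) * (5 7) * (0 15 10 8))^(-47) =(0 15 10 8)(1 2)(5 7) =((0 15 10 8)(1 2)(5 7))^(-47)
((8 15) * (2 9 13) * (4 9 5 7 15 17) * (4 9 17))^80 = ((2 5 7 15 8 4 17 9 13))^80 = (2 13 9 17 4 8 15 7 5)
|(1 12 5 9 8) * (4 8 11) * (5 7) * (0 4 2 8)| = |(0 4)(1 12 7 5 9 11 2 8)| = 8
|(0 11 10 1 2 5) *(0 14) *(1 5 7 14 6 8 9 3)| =|(0 11 10 5 6 8 9 3 1 2 7 14)| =12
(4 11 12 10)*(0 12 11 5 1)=(0 12 10 4 5 1)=[12, 0, 2, 3, 5, 1, 6, 7, 8, 9, 4, 11, 10]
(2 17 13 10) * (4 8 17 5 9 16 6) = (2 5 9 16 6 4 8 17 13 10) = [0, 1, 5, 3, 8, 9, 4, 7, 17, 16, 2, 11, 12, 10, 14, 15, 6, 13]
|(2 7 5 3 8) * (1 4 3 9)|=8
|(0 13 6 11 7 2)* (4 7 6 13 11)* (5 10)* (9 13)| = |(0 11 6 4 7 2)(5 10)(9 13)| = 6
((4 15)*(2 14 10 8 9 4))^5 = (2 4 8 14 15 9 10)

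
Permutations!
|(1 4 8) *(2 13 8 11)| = 6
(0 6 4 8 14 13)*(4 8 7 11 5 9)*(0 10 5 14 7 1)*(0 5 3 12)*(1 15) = (0 6 8 7 11 14 13 10 3 12)(1 5 9 4 15) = [6, 5, 2, 12, 15, 9, 8, 11, 7, 4, 3, 14, 0, 10, 13, 1]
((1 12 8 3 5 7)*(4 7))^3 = ((1 12 8 3 5 4 7))^3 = (1 3 7 8 4 12 5)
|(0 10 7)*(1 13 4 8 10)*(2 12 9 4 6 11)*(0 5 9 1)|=6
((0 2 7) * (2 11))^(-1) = ((0 11 2 7))^(-1) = (0 7 2 11)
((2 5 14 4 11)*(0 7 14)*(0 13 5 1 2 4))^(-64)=(0 14 7)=((0 7 14)(1 2)(4 11)(5 13))^(-64)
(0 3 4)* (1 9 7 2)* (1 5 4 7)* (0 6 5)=(0 3 7 2)(1 9)(4 6 5)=[3, 9, 0, 7, 6, 4, 5, 2, 8, 1]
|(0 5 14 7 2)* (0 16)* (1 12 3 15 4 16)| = 11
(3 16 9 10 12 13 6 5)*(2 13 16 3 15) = (2 13 6 5 15)(9 10 12 16) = [0, 1, 13, 3, 4, 15, 5, 7, 8, 10, 12, 11, 16, 6, 14, 2, 9]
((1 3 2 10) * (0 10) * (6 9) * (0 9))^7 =(10)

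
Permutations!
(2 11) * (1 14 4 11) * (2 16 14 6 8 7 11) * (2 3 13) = (1 6 8 7 11 16 14 4 3 13 2) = [0, 6, 1, 13, 3, 5, 8, 11, 7, 9, 10, 16, 12, 2, 4, 15, 14]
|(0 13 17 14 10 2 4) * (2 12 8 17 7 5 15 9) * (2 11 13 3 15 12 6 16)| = 17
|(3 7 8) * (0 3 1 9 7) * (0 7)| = 6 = |(0 3 7 8 1 9)|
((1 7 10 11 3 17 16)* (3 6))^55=(1 16 17 3 6 11 10 7)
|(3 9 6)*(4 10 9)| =5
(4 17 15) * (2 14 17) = (2 14 17 15 4) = [0, 1, 14, 3, 2, 5, 6, 7, 8, 9, 10, 11, 12, 13, 17, 4, 16, 15]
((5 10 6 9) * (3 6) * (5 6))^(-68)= ((3 5 10)(6 9))^(-68)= (3 5 10)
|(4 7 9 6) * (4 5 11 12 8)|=8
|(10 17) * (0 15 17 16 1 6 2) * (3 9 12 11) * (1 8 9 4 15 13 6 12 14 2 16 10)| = 56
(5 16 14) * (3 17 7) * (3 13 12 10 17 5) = (3 5 16 14)(7 13 12 10 17) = [0, 1, 2, 5, 4, 16, 6, 13, 8, 9, 17, 11, 10, 12, 3, 15, 14, 7]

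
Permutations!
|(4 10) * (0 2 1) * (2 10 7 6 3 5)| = |(0 10 4 7 6 3 5 2 1)| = 9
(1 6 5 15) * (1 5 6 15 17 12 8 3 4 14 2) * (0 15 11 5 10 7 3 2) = (0 15 10 7 3 4 14)(1 11 5 17 12 8 2) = [15, 11, 1, 4, 14, 17, 6, 3, 2, 9, 7, 5, 8, 13, 0, 10, 16, 12]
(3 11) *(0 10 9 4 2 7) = [10, 1, 7, 11, 2, 5, 6, 0, 8, 4, 9, 3] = (0 10 9 4 2 7)(3 11)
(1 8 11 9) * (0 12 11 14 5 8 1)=[12, 1, 2, 3, 4, 8, 6, 7, 14, 0, 10, 9, 11, 13, 5]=(0 12 11 9)(5 8 14)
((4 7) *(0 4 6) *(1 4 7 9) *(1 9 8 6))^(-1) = ((9)(0 7 1 4 8 6))^(-1) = (9)(0 6 8 4 1 7)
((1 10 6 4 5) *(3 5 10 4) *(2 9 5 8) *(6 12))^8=((1 4 10 12 6 3 8 2 9 5))^8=(1 9 8 6 10)(2 3 12 4 5)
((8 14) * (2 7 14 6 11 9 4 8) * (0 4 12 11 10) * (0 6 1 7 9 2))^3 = (0 1)(2 11 12 9)(4 7)(6 10)(8 14) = ((0 4 8 1 7 14)(2 9 12 11)(6 10))^3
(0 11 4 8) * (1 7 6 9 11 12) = (0 12 1 7 6 9 11 4 8) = [12, 7, 2, 3, 8, 5, 9, 6, 0, 11, 10, 4, 1]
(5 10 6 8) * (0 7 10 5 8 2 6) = (0 7 10)(2 6) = [7, 1, 6, 3, 4, 5, 2, 10, 8, 9, 0]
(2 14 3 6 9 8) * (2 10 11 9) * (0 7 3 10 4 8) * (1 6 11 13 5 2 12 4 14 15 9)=(0 7 3 11 1 6 12 4 8 14 10 13 5 2 15 9)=[7, 6, 15, 11, 8, 2, 12, 3, 14, 0, 13, 1, 4, 5, 10, 9]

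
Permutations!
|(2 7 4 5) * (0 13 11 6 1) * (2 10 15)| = |(0 13 11 6 1)(2 7 4 5 10 15)| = 30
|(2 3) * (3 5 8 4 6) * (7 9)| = 6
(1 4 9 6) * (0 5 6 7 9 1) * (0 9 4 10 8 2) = (0 5 6 9 7 4 1 10 8 2) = [5, 10, 0, 3, 1, 6, 9, 4, 2, 7, 8]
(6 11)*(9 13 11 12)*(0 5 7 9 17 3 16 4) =[5, 1, 2, 16, 0, 7, 12, 9, 8, 13, 10, 6, 17, 11, 14, 15, 4, 3] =(0 5 7 9 13 11 6 12 17 3 16 4)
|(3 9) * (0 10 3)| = |(0 10 3 9)| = 4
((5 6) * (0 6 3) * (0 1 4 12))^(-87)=(0 1 6 4 5 12 3)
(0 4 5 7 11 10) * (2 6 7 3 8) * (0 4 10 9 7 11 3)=(0 10 4 5)(2 6 11 9 7 3 8)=[10, 1, 6, 8, 5, 0, 11, 3, 2, 7, 4, 9]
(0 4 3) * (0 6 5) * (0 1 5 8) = (0 4 3 6 8)(1 5) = [4, 5, 2, 6, 3, 1, 8, 7, 0]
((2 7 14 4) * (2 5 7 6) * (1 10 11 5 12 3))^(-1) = (1 3 12 4 14 7 5 11 10)(2 6)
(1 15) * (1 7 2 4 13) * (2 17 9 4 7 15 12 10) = (1 12 10 2 7 17 9 4 13) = [0, 12, 7, 3, 13, 5, 6, 17, 8, 4, 2, 11, 10, 1, 14, 15, 16, 9]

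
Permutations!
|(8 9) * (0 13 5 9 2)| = |(0 13 5 9 8 2)| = 6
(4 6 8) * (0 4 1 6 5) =[4, 6, 2, 3, 5, 0, 8, 7, 1] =(0 4 5)(1 6 8)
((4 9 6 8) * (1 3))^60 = (9)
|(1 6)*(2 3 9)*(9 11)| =|(1 6)(2 3 11 9)| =4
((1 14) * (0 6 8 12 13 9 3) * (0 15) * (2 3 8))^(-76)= (0 15 3 2 6)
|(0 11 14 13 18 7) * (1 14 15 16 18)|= |(0 11 15 16 18 7)(1 14 13)|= 6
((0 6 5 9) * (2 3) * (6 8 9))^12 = (9)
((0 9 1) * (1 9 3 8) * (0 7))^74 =((9)(0 3 8 1 7))^74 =(9)(0 7 1 8 3)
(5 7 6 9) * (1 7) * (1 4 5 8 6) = (1 7)(4 5)(6 9 8) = [0, 7, 2, 3, 5, 4, 9, 1, 6, 8]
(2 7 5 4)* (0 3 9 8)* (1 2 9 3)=[1, 2, 7, 3, 9, 4, 6, 5, 0, 8]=(0 1 2 7 5 4 9 8)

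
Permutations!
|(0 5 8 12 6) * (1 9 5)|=|(0 1 9 5 8 12 6)|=7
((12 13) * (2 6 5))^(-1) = (2 5 6)(12 13)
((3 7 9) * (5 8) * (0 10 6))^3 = ((0 10 6)(3 7 9)(5 8))^3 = (10)(5 8)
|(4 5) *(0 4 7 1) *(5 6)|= 6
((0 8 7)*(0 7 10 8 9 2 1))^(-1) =(0 1 2 9)(8 10)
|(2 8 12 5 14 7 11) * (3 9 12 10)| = 10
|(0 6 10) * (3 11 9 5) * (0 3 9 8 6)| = 10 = |(3 11 8 6 10)(5 9)|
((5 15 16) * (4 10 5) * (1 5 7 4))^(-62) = (1 15)(4 10 7)(5 16)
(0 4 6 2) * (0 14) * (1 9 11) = [4, 9, 14, 3, 6, 5, 2, 7, 8, 11, 10, 1, 12, 13, 0] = (0 4 6 2 14)(1 9 11)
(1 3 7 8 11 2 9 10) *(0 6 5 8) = (0 6 5 8 11 2 9 10 1 3 7) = [6, 3, 9, 7, 4, 8, 5, 0, 11, 10, 1, 2]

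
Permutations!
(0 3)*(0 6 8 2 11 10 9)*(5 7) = (0 3 6 8 2 11 10 9)(5 7) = [3, 1, 11, 6, 4, 7, 8, 5, 2, 0, 9, 10]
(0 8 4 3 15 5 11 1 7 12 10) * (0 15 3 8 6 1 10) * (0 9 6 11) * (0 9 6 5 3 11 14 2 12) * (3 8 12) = (0 14 2 3 11 10 15 8 4 12 6 1 7)(5 9) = [14, 7, 3, 11, 12, 9, 1, 0, 4, 5, 15, 10, 6, 13, 2, 8]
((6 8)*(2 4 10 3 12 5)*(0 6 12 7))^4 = ((0 6 8 12 5 2 4 10 3 7))^4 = (0 5 3 8 4)(2 7 12 10 6)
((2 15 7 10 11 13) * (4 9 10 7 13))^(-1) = ((2 15 13)(4 9 10 11))^(-1) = (2 13 15)(4 11 10 9)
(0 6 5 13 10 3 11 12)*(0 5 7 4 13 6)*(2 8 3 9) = (2 8 3 11 12 5 6 7 4 13 10 9) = [0, 1, 8, 11, 13, 6, 7, 4, 3, 2, 9, 12, 5, 10]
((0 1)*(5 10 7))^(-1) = (0 1)(5 7 10)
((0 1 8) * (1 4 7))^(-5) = ((0 4 7 1 8))^(-5) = (8)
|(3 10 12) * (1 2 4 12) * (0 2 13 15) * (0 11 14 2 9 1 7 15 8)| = 45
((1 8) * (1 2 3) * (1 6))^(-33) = (1 2 6 8 3)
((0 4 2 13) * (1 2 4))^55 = (0 13 2 1) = ((0 1 2 13))^55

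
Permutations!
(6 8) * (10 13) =[0, 1, 2, 3, 4, 5, 8, 7, 6, 9, 13, 11, 12, 10] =(6 8)(10 13)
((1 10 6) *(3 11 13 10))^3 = ((1 3 11 13 10 6))^3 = (1 13)(3 10)(6 11)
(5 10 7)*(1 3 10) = (1 3 10 7 5) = [0, 3, 2, 10, 4, 1, 6, 5, 8, 9, 7]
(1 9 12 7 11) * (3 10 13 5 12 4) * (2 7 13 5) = (1 9 4 3 10 5 12 13 2 7 11) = [0, 9, 7, 10, 3, 12, 6, 11, 8, 4, 5, 1, 13, 2]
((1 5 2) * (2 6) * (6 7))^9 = ((1 5 7 6 2))^9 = (1 2 6 7 5)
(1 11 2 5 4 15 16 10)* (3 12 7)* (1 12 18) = (1 11 2 5 4 15 16 10 12 7 3 18) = [0, 11, 5, 18, 15, 4, 6, 3, 8, 9, 12, 2, 7, 13, 14, 16, 10, 17, 1]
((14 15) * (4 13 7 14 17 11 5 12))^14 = ((4 13 7 14 15 17 11 5 12))^14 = (4 17 13 11 7 5 14 12 15)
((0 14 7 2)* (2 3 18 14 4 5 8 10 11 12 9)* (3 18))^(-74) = (0 9 11 8 4 2 12 10 5)(7 18 14)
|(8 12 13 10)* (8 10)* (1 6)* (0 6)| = 3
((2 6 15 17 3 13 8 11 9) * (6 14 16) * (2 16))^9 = (17)(2 14)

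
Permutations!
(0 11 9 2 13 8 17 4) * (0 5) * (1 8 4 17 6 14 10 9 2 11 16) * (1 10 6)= (17)(0 16 10 9 11 2 13 4 5)(1 8)(6 14)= [16, 8, 13, 3, 5, 0, 14, 7, 1, 11, 9, 2, 12, 4, 6, 15, 10, 17]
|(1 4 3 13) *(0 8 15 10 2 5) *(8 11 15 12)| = 12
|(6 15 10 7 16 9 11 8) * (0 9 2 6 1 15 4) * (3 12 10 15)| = |(0 9 11 8 1 3 12 10 7 16 2 6 4)| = 13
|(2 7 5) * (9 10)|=6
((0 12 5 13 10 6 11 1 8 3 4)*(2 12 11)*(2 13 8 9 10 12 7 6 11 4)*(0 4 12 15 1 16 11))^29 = (0 8 7 15 10 5 2 13 9 12 3 6 1)(11 16)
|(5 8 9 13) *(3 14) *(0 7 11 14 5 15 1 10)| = |(0 7 11 14 3 5 8 9 13 15 1 10)| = 12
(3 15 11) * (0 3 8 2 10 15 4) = (0 3 4)(2 10 15 11 8) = [3, 1, 10, 4, 0, 5, 6, 7, 2, 9, 15, 8, 12, 13, 14, 11]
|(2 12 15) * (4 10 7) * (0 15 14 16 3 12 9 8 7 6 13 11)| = |(0 15 2 9 8 7 4 10 6 13 11)(3 12 14 16)| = 44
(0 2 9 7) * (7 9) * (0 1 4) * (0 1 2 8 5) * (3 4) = (9)(0 8 5)(1 3 4)(2 7) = [8, 3, 7, 4, 1, 0, 6, 2, 5, 9]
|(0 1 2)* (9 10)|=|(0 1 2)(9 10)|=6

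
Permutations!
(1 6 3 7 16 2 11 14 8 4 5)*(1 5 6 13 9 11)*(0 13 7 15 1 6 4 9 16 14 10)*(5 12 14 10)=(0 13 16 2 6 3 15 1 7 10)(5 12 14 8 9 11)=[13, 7, 6, 15, 4, 12, 3, 10, 9, 11, 0, 5, 14, 16, 8, 1, 2]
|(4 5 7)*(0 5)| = 4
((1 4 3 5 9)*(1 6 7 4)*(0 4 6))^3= (0 5 4 9 3)(6 7)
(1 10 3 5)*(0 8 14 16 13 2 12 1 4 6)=(0 8 14 16 13 2 12 1 10 3 5 4 6)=[8, 10, 12, 5, 6, 4, 0, 7, 14, 9, 3, 11, 1, 2, 16, 15, 13]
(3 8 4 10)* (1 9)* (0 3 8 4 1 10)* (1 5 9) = (0 3 4)(5 9 10 8) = [3, 1, 2, 4, 0, 9, 6, 7, 5, 10, 8]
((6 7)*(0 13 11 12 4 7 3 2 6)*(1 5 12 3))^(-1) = (0 7 4 12 5 1 6 2 3 11 13)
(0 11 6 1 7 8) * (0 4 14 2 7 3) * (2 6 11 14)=(0 14 6 1 3)(2 7 8 4)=[14, 3, 7, 0, 2, 5, 1, 8, 4, 9, 10, 11, 12, 13, 6]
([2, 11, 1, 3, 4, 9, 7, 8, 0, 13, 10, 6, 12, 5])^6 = [8, 2, 0, 3, 4, 5, 11, 6, 7, 9, 10, 1, 12, 13]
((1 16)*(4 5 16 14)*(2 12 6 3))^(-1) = (1 16 5 4 14)(2 3 6 12)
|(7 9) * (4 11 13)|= 6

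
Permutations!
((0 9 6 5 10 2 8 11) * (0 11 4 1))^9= (11)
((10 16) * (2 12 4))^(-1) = (2 4 12)(10 16)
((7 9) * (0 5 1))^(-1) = (0 1 5)(7 9)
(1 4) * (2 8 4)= (1 2 8 4)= [0, 2, 8, 3, 1, 5, 6, 7, 4]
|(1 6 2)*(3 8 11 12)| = |(1 6 2)(3 8 11 12)| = 12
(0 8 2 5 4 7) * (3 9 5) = (0 8 2 3 9 5 4 7) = [8, 1, 3, 9, 7, 4, 6, 0, 2, 5]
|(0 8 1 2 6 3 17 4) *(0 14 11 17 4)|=10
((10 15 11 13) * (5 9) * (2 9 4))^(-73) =(2 4 5 9)(10 13 11 15)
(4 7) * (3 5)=[0, 1, 2, 5, 7, 3, 6, 4]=(3 5)(4 7)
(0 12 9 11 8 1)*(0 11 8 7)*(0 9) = (0 12)(1 11 7 9 8) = [12, 11, 2, 3, 4, 5, 6, 9, 1, 8, 10, 7, 0]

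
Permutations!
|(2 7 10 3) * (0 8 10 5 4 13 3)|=6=|(0 8 10)(2 7 5 4 13 3)|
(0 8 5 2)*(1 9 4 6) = (0 8 5 2)(1 9 4 6) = [8, 9, 0, 3, 6, 2, 1, 7, 5, 4]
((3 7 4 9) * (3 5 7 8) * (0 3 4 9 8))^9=(9)(0 3)(4 8)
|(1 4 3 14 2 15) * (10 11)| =6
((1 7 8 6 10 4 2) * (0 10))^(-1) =(0 6 8 7 1 2 4 10)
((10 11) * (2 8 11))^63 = (2 10 11 8)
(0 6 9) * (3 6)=(0 3 6 9)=[3, 1, 2, 6, 4, 5, 9, 7, 8, 0]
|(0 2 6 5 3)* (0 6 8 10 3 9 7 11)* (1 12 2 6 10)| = 12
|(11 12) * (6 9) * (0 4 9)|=4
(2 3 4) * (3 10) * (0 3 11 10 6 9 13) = (0 3 4 2 6 9 13)(10 11) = [3, 1, 6, 4, 2, 5, 9, 7, 8, 13, 11, 10, 12, 0]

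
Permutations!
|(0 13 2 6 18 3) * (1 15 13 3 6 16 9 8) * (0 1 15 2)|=|(0 3 1 2 16 9 8 15 13)(6 18)|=18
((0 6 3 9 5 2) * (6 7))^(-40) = ((0 7 6 3 9 5 2))^(-40) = (0 6 9 2 7 3 5)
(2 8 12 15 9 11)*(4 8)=(2 4 8 12 15 9 11)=[0, 1, 4, 3, 8, 5, 6, 7, 12, 11, 10, 2, 15, 13, 14, 9]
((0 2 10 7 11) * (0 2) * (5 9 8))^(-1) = (2 11 7 10)(5 8 9)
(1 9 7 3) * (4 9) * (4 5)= (1 5 4 9 7 3)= [0, 5, 2, 1, 9, 4, 6, 3, 8, 7]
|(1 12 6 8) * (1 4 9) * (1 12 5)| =10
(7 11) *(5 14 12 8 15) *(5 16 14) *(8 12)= (7 11)(8 15 16 14)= [0, 1, 2, 3, 4, 5, 6, 11, 15, 9, 10, 7, 12, 13, 8, 16, 14]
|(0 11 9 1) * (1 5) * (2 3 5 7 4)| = 9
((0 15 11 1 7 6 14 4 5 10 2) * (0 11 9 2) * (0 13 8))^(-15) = (0 8 13 10 5 4 14 6 7 1 11 2 9 15)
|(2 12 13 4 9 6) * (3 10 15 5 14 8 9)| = 12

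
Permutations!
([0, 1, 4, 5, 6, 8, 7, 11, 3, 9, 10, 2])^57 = (2 6 11 4 7)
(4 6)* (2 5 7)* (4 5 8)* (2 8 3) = [0, 1, 3, 2, 6, 7, 5, 8, 4] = (2 3)(4 6 5 7 8)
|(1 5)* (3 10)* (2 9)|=|(1 5)(2 9)(3 10)|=2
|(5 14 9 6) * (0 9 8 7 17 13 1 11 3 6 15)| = 30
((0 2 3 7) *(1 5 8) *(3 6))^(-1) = (0 7 3 6 2)(1 8 5)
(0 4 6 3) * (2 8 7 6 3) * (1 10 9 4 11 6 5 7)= (0 11 6 2 8 1 10 9 4 3)(5 7)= [11, 10, 8, 0, 3, 7, 2, 5, 1, 4, 9, 6]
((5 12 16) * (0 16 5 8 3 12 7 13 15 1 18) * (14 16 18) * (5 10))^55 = (0 18) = ((0 18)(1 14 16 8 3 12 10 5 7 13 15))^55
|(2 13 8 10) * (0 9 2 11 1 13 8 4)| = 9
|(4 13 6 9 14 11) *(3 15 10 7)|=12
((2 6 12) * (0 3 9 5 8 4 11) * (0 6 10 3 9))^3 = (0 8 6 10 9 4 12 3 5 11 2)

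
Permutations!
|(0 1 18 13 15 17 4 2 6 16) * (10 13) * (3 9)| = |(0 1 18 10 13 15 17 4 2 6 16)(3 9)| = 22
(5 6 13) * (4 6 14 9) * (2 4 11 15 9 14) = (2 4 6 13 5)(9 11 15) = [0, 1, 4, 3, 6, 2, 13, 7, 8, 11, 10, 15, 12, 5, 14, 9]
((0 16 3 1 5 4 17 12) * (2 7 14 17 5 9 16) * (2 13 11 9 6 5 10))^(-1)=(0 12 17 14 7 2 10 4 5 6 1 3 16 9 11 13)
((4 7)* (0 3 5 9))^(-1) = (0 9 5 3)(4 7)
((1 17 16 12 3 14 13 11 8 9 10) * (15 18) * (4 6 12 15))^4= ((1 17 16 15 18 4 6 12 3 14 13 11 8 9 10))^4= (1 18 3 8 17 4 14 9 16 6 13 10 15 12 11)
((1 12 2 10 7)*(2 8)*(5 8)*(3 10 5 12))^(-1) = (12)(1 7 10 3)(2 8 5)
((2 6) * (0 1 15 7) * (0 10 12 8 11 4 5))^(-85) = (0 12)(1 8)(2 6)(4 7)(5 10)(11 15)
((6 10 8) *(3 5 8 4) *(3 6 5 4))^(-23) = ((3 4 6 10)(5 8))^(-23) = (3 4 6 10)(5 8)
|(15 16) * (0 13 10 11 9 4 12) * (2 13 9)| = 4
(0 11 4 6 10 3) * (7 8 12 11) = (0 7 8 12 11 4 6 10 3) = [7, 1, 2, 0, 6, 5, 10, 8, 12, 9, 3, 4, 11]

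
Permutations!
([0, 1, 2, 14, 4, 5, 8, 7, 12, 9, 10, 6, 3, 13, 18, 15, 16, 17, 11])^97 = [0, 1, 2, 12, 4, 5, 11, 7, 6, 9, 10, 18, 8, 13, 3, 15, 16, 17, 14]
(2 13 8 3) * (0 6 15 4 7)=[6, 1, 13, 2, 7, 5, 15, 0, 3, 9, 10, 11, 12, 8, 14, 4]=(0 6 15 4 7)(2 13 8 3)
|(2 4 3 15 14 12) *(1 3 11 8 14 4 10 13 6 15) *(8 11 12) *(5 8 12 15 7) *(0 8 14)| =|(0 8)(1 3)(2 10 13 6 7 5 14 12)(4 15)| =8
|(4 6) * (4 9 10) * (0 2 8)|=|(0 2 8)(4 6 9 10)|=12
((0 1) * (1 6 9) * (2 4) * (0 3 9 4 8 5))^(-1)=(0 5 8 2 4 6)(1 9 3)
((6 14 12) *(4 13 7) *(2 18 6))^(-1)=((2 18 6 14 12)(4 13 7))^(-1)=(2 12 14 6 18)(4 7 13)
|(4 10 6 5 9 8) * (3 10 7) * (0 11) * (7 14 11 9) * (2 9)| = 35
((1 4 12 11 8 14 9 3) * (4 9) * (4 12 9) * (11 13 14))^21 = ((1 4 9 3)(8 11)(12 13 14))^21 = (14)(1 4 9 3)(8 11)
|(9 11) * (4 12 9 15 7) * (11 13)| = 7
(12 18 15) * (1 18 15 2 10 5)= (1 18 2 10 5)(12 15)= [0, 18, 10, 3, 4, 1, 6, 7, 8, 9, 5, 11, 15, 13, 14, 12, 16, 17, 2]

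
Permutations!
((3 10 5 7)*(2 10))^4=(2 3 7 5 10)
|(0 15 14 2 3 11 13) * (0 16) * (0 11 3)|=|(0 15 14 2)(11 13 16)|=12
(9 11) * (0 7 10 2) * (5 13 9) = [7, 1, 0, 3, 4, 13, 6, 10, 8, 11, 2, 5, 12, 9] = (0 7 10 2)(5 13 9 11)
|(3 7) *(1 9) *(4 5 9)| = |(1 4 5 9)(3 7)| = 4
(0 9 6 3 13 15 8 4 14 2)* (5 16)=(0 9 6 3 13 15 8 4 14 2)(5 16)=[9, 1, 0, 13, 14, 16, 3, 7, 4, 6, 10, 11, 12, 15, 2, 8, 5]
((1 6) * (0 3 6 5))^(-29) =((0 3 6 1 5))^(-29) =(0 3 6 1 5)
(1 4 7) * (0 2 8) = (0 2 8)(1 4 7) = [2, 4, 8, 3, 7, 5, 6, 1, 0]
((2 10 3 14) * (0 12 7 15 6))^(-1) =(0 6 15 7 12)(2 14 3 10)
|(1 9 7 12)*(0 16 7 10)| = 7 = |(0 16 7 12 1 9 10)|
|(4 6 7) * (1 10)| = 6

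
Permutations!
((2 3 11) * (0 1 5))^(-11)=((0 1 5)(2 3 11))^(-11)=(0 1 5)(2 3 11)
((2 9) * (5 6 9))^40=(9)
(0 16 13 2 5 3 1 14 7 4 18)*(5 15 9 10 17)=(0 16 13 2 15 9 10 17 5 3 1 14 7 4 18)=[16, 14, 15, 1, 18, 3, 6, 4, 8, 10, 17, 11, 12, 2, 7, 9, 13, 5, 0]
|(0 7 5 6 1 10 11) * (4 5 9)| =|(0 7 9 4 5 6 1 10 11)| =9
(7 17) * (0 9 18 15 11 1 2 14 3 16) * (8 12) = [9, 2, 14, 16, 4, 5, 6, 17, 12, 18, 10, 1, 8, 13, 3, 11, 0, 7, 15] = (0 9 18 15 11 1 2 14 3 16)(7 17)(8 12)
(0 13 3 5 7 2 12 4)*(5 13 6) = (0 6 5 7 2 12 4)(3 13) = [6, 1, 12, 13, 0, 7, 5, 2, 8, 9, 10, 11, 4, 3]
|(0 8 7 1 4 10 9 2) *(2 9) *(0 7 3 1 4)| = 4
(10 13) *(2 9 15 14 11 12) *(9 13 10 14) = (2 13 14 11 12)(9 15) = [0, 1, 13, 3, 4, 5, 6, 7, 8, 15, 10, 12, 2, 14, 11, 9]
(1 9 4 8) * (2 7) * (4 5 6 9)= (1 4 8)(2 7)(5 6 9)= [0, 4, 7, 3, 8, 6, 9, 2, 1, 5]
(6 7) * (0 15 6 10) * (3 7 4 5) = (0 15 6 4 5 3 7 10) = [15, 1, 2, 7, 5, 3, 4, 10, 8, 9, 0, 11, 12, 13, 14, 6]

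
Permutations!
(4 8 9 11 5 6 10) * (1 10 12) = (1 10 4 8 9 11 5 6 12) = [0, 10, 2, 3, 8, 6, 12, 7, 9, 11, 4, 5, 1]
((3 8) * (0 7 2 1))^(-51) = (0 7 2 1)(3 8)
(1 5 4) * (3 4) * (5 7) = (1 7 5 3 4) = [0, 7, 2, 4, 1, 3, 6, 5]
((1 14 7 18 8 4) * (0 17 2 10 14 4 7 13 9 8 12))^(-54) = ((0 17 2 10 14 13 9 8 7 18 12)(1 4))^(-54) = (0 17 2 10 14 13 9 8 7 18 12)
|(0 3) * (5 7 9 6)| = 4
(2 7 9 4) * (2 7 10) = (2 10)(4 7 9) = [0, 1, 10, 3, 7, 5, 6, 9, 8, 4, 2]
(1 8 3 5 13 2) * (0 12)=[12, 8, 1, 5, 4, 13, 6, 7, 3, 9, 10, 11, 0, 2]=(0 12)(1 8 3 5 13 2)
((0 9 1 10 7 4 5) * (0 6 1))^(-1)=((0 9)(1 10 7 4 5 6))^(-1)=(0 9)(1 6 5 4 7 10)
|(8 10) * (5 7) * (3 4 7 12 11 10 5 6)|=20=|(3 4 7 6)(5 12 11 10 8)|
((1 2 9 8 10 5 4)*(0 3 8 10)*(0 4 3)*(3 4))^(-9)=(1 10)(2 5)(3 8)(4 9)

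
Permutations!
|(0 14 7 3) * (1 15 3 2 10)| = |(0 14 7 2 10 1 15 3)| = 8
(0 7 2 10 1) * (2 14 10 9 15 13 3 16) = (0 7 14 10 1)(2 9 15 13 3 16) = [7, 0, 9, 16, 4, 5, 6, 14, 8, 15, 1, 11, 12, 3, 10, 13, 2]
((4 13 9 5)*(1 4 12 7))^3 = (1 9 7 13 12 4 5)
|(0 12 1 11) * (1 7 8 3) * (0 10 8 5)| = 20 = |(0 12 7 5)(1 11 10 8 3)|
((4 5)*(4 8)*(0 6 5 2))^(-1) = ((0 6 5 8 4 2))^(-1) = (0 2 4 8 5 6)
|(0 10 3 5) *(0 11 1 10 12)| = 10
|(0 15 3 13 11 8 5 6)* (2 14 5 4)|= 11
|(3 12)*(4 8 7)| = 6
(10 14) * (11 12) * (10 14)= [0, 1, 2, 3, 4, 5, 6, 7, 8, 9, 10, 12, 11, 13, 14]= (14)(11 12)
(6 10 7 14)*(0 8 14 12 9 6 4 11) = (0 8 14 4 11)(6 10 7 12 9) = [8, 1, 2, 3, 11, 5, 10, 12, 14, 6, 7, 0, 9, 13, 4]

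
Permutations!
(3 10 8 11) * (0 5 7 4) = (0 5 7 4)(3 10 8 11) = [5, 1, 2, 10, 0, 7, 6, 4, 11, 9, 8, 3]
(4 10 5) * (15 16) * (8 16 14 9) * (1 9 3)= [0, 9, 2, 1, 10, 4, 6, 7, 16, 8, 5, 11, 12, 13, 3, 14, 15]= (1 9 8 16 15 14 3)(4 10 5)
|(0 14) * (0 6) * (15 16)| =6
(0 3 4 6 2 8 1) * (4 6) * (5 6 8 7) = (0 3 8 1)(2 7 5 6) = [3, 0, 7, 8, 4, 6, 2, 5, 1]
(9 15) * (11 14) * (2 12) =[0, 1, 12, 3, 4, 5, 6, 7, 8, 15, 10, 14, 2, 13, 11, 9] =(2 12)(9 15)(11 14)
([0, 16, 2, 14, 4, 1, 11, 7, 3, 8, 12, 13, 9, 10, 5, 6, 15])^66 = [0, 16, 2, 14, 4, 1, 11, 7, 3, 8, 12, 13, 9, 10, 5, 6, 15]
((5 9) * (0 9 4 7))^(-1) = (0 7 4 5 9)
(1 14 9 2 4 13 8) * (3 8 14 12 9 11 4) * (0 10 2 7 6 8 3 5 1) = (0 10 2 5 1 12 9 7 6 8)(4 13 14 11) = [10, 12, 5, 3, 13, 1, 8, 6, 0, 7, 2, 4, 9, 14, 11]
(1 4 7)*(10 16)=(1 4 7)(10 16)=[0, 4, 2, 3, 7, 5, 6, 1, 8, 9, 16, 11, 12, 13, 14, 15, 10]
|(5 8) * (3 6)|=|(3 6)(5 8)|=2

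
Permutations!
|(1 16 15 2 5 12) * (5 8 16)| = 12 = |(1 5 12)(2 8 16 15)|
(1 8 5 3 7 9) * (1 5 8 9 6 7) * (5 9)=(9)(1 5 3)(6 7)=[0, 5, 2, 1, 4, 3, 7, 6, 8, 9]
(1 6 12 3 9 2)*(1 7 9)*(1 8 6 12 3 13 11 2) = [0, 12, 7, 8, 4, 5, 3, 9, 6, 1, 10, 2, 13, 11] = (1 12 13 11 2 7 9)(3 8 6)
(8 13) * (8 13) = (13) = [0, 1, 2, 3, 4, 5, 6, 7, 8, 9, 10, 11, 12, 13]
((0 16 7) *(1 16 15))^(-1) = (0 7 16 1 15)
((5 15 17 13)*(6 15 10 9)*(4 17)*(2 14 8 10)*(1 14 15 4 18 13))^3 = ((1 14 8 10 9 6 4 17)(2 15 18 13 5))^3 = (1 10 4 14 9 17 8 6)(2 13 15 5 18)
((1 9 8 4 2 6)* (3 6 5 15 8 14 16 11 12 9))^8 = ((1 3 6)(2 5 15 8 4)(9 14 16 11 12))^8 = (1 6 3)(2 8 5 4 15)(9 11 14 12 16)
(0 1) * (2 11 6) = [1, 0, 11, 3, 4, 5, 2, 7, 8, 9, 10, 6] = (0 1)(2 11 6)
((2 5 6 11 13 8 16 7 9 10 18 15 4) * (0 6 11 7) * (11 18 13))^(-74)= ((0 6 7 9 10 13 8 16)(2 5 18 15 4))^(-74)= (0 8 10 7)(2 5 18 15 4)(6 16 13 9)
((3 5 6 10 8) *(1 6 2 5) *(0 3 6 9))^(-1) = ((0 3 1 9)(2 5)(6 10 8))^(-1) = (0 9 1 3)(2 5)(6 8 10)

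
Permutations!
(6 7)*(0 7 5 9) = (0 7 6 5 9) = [7, 1, 2, 3, 4, 9, 5, 6, 8, 0]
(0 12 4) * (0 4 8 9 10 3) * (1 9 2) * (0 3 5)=(0 12 8 2 1 9 10 5)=[12, 9, 1, 3, 4, 0, 6, 7, 2, 10, 5, 11, 8]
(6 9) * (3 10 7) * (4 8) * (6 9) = [0, 1, 2, 10, 8, 5, 6, 3, 4, 9, 7] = (3 10 7)(4 8)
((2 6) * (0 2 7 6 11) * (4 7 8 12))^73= (0 2 11)(4 8 7 12 6)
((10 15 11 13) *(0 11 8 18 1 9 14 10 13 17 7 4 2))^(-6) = ((0 11 17 7 4 2)(1 9 14 10 15 8 18))^(-6) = (1 9 14 10 15 8 18)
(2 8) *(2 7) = [0, 1, 8, 3, 4, 5, 6, 2, 7] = (2 8 7)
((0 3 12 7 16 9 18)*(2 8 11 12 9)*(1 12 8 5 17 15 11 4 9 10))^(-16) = ((0 3 10 1 12 7 16 2 5 17 15 11 8 4 9 18))^(-16) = (18)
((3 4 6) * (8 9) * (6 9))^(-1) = (3 6 8 9 4)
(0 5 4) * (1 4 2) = (0 5 2 1 4) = [5, 4, 1, 3, 0, 2]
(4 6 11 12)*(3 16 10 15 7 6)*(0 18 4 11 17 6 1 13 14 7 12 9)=(0 18 4 3 16 10 15 12 11 9)(1 13 14 7)(6 17)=[18, 13, 2, 16, 3, 5, 17, 1, 8, 0, 15, 9, 11, 14, 7, 12, 10, 6, 4]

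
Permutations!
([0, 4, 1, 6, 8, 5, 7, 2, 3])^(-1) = [0, 2, 7, 8, 1, 5, 3, 6, 4]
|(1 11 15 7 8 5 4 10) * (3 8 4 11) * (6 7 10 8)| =|(1 3 6 7 4 8 5 11 15 10)| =10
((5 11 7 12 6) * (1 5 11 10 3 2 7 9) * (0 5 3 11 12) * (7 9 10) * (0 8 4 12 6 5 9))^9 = ((0 9 1 3 2)(4 12 5 7 8)(10 11))^9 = (0 2 3 1 9)(4 8 7 5 12)(10 11)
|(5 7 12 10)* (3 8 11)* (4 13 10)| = 6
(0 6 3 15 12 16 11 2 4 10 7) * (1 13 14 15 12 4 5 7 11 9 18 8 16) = (0 6 3 12 1 13 14 15 4 10 11 2 5 7)(8 16 9 18) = [6, 13, 5, 12, 10, 7, 3, 0, 16, 18, 11, 2, 1, 14, 15, 4, 9, 17, 8]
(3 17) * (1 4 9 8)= (1 4 9 8)(3 17)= [0, 4, 2, 17, 9, 5, 6, 7, 1, 8, 10, 11, 12, 13, 14, 15, 16, 3]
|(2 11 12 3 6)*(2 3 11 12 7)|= 4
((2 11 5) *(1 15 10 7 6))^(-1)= (1 6 7 10 15)(2 5 11)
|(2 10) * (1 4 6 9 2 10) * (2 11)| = |(1 4 6 9 11 2)| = 6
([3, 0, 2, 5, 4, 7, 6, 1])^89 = [1, 7, 2, 0, 4, 3, 6, 5]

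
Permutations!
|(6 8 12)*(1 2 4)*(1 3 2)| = 3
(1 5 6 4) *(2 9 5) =(1 2 9 5 6 4) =[0, 2, 9, 3, 1, 6, 4, 7, 8, 5]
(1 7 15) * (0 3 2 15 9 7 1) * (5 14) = [3, 1, 15, 2, 4, 14, 6, 9, 8, 7, 10, 11, 12, 13, 5, 0] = (0 3 2 15)(5 14)(7 9)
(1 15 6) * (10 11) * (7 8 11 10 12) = (1 15 6)(7 8 11 12) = [0, 15, 2, 3, 4, 5, 1, 8, 11, 9, 10, 12, 7, 13, 14, 6]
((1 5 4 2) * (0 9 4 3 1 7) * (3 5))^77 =((0 9 4 2 7)(1 3))^77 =(0 4 7 9 2)(1 3)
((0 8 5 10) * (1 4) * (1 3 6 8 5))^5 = (0 10 5)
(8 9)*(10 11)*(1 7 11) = (1 7 11 10)(8 9) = [0, 7, 2, 3, 4, 5, 6, 11, 9, 8, 1, 10]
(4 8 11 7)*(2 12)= (2 12)(4 8 11 7)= [0, 1, 12, 3, 8, 5, 6, 4, 11, 9, 10, 7, 2]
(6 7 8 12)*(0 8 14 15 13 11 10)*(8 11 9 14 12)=(0 11 10)(6 7 12)(9 14 15 13)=[11, 1, 2, 3, 4, 5, 7, 12, 8, 14, 0, 10, 6, 9, 15, 13]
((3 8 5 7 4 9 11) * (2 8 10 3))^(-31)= (2 4 8 9 5 11 7)(3 10)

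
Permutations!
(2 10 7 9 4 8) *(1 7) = [0, 7, 10, 3, 8, 5, 6, 9, 2, 4, 1] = (1 7 9 4 8 2 10)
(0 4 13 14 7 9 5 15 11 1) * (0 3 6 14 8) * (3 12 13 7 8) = [4, 12, 2, 6, 7, 15, 14, 9, 0, 5, 10, 1, 13, 3, 8, 11] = (0 4 7 9 5 15 11 1 12 13 3 6 14 8)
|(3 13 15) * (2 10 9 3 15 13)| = |(15)(2 10 9 3)| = 4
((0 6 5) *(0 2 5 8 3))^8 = ((0 6 8 3)(2 5))^8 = (8)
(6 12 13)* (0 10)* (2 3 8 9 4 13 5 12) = (0 10)(2 3 8 9 4 13 6)(5 12) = [10, 1, 3, 8, 13, 12, 2, 7, 9, 4, 0, 11, 5, 6]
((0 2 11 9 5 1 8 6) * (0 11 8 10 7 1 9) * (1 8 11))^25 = (0 2 11)(5 9)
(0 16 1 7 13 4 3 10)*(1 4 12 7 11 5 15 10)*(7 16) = (0 7 13 12 16 4 3 1 11 5 15 10) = [7, 11, 2, 1, 3, 15, 6, 13, 8, 9, 0, 5, 16, 12, 14, 10, 4]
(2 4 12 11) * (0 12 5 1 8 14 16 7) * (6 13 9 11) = [12, 8, 4, 3, 5, 1, 13, 0, 14, 11, 10, 2, 6, 9, 16, 15, 7] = (0 12 6 13 9 11 2 4 5 1 8 14 16 7)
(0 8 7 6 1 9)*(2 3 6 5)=(0 8 7 5 2 3 6 1 9)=[8, 9, 3, 6, 4, 2, 1, 5, 7, 0]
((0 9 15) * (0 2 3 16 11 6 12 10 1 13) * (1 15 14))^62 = (0 14 13 9 1)(2 10 6 16)(3 15 12 11)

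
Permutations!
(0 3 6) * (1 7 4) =(0 3 6)(1 7 4) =[3, 7, 2, 6, 1, 5, 0, 4]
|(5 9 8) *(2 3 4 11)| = 12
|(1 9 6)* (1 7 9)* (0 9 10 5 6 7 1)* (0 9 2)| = |(0 2)(1 9 7 10 5 6)| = 6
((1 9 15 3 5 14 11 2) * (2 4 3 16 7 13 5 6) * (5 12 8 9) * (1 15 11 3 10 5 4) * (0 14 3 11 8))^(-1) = ((0 14 11 1 4 10 5 3 6 2 15 16 7 13 12)(8 9))^(-1) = (0 12 13 7 16 15 2 6 3 5 10 4 1 11 14)(8 9)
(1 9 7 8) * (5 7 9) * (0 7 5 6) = (9)(0 7 8 1 6) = [7, 6, 2, 3, 4, 5, 0, 8, 1, 9]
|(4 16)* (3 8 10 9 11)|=|(3 8 10 9 11)(4 16)|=10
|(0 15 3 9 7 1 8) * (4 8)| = |(0 15 3 9 7 1 4 8)| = 8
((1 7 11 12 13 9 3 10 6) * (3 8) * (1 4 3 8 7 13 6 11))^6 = (1 9)(7 13)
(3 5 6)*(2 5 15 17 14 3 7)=(2 5 6 7)(3 15 17 14)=[0, 1, 5, 15, 4, 6, 7, 2, 8, 9, 10, 11, 12, 13, 3, 17, 16, 14]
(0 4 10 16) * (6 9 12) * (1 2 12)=(0 4 10 16)(1 2 12 6 9)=[4, 2, 12, 3, 10, 5, 9, 7, 8, 1, 16, 11, 6, 13, 14, 15, 0]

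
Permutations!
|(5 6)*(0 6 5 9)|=|(0 6 9)|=3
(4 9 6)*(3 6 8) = (3 6 4 9 8) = [0, 1, 2, 6, 9, 5, 4, 7, 3, 8]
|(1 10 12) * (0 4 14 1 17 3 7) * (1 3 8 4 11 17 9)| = 8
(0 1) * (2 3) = (0 1)(2 3) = [1, 0, 3, 2]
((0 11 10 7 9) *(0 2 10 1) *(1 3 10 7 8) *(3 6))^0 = (11)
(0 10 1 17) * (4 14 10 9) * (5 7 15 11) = (0 9 4 14 10 1 17)(5 7 15 11) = [9, 17, 2, 3, 14, 7, 6, 15, 8, 4, 1, 5, 12, 13, 10, 11, 16, 0]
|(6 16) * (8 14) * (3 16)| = 6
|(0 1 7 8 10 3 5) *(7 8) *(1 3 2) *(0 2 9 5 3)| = |(1 8 10 9 5 2)| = 6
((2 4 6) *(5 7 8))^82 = ((2 4 6)(5 7 8))^82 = (2 4 6)(5 7 8)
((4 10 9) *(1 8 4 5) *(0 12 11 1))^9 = (12)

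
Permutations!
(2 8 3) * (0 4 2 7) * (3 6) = [4, 1, 8, 7, 2, 5, 3, 0, 6] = (0 4 2 8 6 3 7)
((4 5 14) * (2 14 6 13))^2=((2 14 4 5 6 13))^2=(2 4 6)(5 13 14)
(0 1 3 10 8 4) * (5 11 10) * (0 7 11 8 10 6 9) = (0 1 3 5 8 4 7 11 6 9) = [1, 3, 2, 5, 7, 8, 9, 11, 4, 0, 10, 6]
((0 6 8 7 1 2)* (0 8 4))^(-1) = ((0 6 4)(1 2 8 7))^(-1) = (0 4 6)(1 7 8 2)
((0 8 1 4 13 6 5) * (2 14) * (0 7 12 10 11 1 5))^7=((0 8 5 7 12 10 11 1 4 13 6)(2 14))^7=(0 1 7 6 11 5 13 10 8 4 12)(2 14)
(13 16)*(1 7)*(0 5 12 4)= (0 5 12 4)(1 7)(13 16)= [5, 7, 2, 3, 0, 12, 6, 1, 8, 9, 10, 11, 4, 16, 14, 15, 13]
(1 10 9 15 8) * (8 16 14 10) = (1 8)(9 15 16 14 10) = [0, 8, 2, 3, 4, 5, 6, 7, 1, 15, 9, 11, 12, 13, 10, 16, 14]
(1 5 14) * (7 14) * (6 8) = (1 5 7 14)(6 8) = [0, 5, 2, 3, 4, 7, 8, 14, 6, 9, 10, 11, 12, 13, 1]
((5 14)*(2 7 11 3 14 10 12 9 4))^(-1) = (2 4 9 12 10 5 14 3 11 7)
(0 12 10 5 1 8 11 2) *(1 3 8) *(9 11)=(0 12 10 5 3 8 9 11 2)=[12, 1, 0, 8, 4, 3, 6, 7, 9, 11, 5, 2, 10]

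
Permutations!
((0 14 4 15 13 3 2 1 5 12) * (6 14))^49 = (0 13 12 15 5 4 1 14 2 6 3)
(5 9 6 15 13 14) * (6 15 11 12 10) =(5 9 15 13 14)(6 11 12 10) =[0, 1, 2, 3, 4, 9, 11, 7, 8, 15, 6, 12, 10, 14, 5, 13]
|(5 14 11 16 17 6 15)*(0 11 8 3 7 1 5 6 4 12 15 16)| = 6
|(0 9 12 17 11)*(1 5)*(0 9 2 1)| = |(0 2 1 5)(9 12 17 11)| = 4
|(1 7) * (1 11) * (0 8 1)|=5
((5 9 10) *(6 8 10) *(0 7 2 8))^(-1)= (0 6 9 5 10 8 2 7)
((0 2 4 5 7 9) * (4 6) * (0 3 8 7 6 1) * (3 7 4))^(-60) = ((0 2 1)(3 8 4 5 6)(7 9))^(-60) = (9)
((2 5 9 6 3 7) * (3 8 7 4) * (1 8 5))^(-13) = (1 2 7 8)(3 4)(5 6 9)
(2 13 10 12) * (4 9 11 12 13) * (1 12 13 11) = [0, 12, 4, 3, 9, 5, 6, 7, 8, 1, 11, 13, 2, 10] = (1 12 2 4 9)(10 11 13)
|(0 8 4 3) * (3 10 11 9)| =7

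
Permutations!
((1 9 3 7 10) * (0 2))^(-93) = ((0 2)(1 9 3 7 10))^(-93) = (0 2)(1 3 10 9 7)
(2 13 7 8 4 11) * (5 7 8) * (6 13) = (2 6 13 8 4 11)(5 7) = [0, 1, 6, 3, 11, 7, 13, 5, 4, 9, 10, 2, 12, 8]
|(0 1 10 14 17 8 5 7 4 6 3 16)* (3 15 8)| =|(0 1 10 14 17 3 16)(4 6 15 8 5 7)| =42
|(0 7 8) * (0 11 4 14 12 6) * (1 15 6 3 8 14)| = 11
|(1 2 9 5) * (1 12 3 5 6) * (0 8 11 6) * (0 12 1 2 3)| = 21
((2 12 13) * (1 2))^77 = ((1 2 12 13))^77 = (1 2 12 13)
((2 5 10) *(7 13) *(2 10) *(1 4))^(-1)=((1 4)(2 5)(7 13))^(-1)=(1 4)(2 5)(7 13)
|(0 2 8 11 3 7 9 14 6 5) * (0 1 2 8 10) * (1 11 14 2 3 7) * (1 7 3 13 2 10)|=|(0 8 14 6 5 11 3 7 9 10)(1 13 2)|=30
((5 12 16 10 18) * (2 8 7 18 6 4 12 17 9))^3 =(2 18 9 7 17 8 5)(4 10 12 6 16)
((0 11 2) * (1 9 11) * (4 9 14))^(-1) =(0 2 11 9 4 14 1)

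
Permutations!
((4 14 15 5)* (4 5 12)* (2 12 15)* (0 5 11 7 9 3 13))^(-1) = ((15)(0 5 11 7 9 3 13)(2 12 4 14))^(-1) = (15)(0 13 3 9 7 11 5)(2 14 4 12)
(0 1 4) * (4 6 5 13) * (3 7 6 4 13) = (13)(0 1 4)(3 7 6 5) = [1, 4, 2, 7, 0, 3, 5, 6, 8, 9, 10, 11, 12, 13]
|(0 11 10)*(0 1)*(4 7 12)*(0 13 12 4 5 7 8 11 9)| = |(0 9)(1 13 12 5 7 4 8 11 10)| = 18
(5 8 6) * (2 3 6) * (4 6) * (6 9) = (2 3 4 9 6 5 8) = [0, 1, 3, 4, 9, 8, 5, 7, 2, 6]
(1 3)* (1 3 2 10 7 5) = [0, 2, 10, 3, 4, 1, 6, 5, 8, 9, 7] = (1 2 10 7 5)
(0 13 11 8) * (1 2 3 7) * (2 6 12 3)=(0 13 11 8)(1 6 12 3 7)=[13, 6, 2, 7, 4, 5, 12, 1, 0, 9, 10, 8, 3, 11]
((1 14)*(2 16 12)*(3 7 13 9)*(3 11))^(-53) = (1 14)(2 16 12)(3 13 11 7 9)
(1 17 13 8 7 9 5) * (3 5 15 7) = (1 17 13 8 3 5)(7 9 15) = [0, 17, 2, 5, 4, 1, 6, 9, 3, 15, 10, 11, 12, 8, 14, 7, 16, 13]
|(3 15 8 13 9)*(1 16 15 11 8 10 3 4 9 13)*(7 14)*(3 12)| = |(1 16 15 10 12 3 11 8)(4 9)(7 14)| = 8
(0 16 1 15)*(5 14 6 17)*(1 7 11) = (0 16 7 11 1 15)(5 14 6 17) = [16, 15, 2, 3, 4, 14, 17, 11, 8, 9, 10, 1, 12, 13, 6, 0, 7, 5]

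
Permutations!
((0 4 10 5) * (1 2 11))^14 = ((0 4 10 5)(1 2 11))^14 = (0 10)(1 11 2)(4 5)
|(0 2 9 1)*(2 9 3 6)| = 3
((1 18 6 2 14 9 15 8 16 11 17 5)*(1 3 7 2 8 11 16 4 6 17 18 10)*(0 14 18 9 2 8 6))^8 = ((0 14 2 18 17 5 3 7 8 4)(1 10)(9 15 11))^8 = (0 8 3 17 2)(4 7 5 18 14)(9 11 15)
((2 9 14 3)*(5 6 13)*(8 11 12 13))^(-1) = ((2 9 14 3)(5 6 8 11 12 13))^(-1) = (2 3 14 9)(5 13 12 11 8 6)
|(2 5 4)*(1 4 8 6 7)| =|(1 4 2 5 8 6 7)| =7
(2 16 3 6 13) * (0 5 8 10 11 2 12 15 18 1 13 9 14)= [5, 13, 16, 6, 4, 8, 9, 7, 10, 14, 11, 2, 15, 12, 0, 18, 3, 17, 1]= (0 5 8 10 11 2 16 3 6 9 14)(1 13 12 15 18)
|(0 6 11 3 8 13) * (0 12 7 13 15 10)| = |(0 6 11 3 8 15 10)(7 13 12)| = 21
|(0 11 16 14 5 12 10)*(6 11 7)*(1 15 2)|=9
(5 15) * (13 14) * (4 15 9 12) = (4 15 5 9 12)(13 14) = [0, 1, 2, 3, 15, 9, 6, 7, 8, 12, 10, 11, 4, 14, 13, 5]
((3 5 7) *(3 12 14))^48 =((3 5 7 12 14))^48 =(3 12 5 14 7)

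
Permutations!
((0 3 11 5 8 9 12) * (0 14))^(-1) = (0 14 12 9 8 5 11 3)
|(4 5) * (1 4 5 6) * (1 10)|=|(1 4 6 10)|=4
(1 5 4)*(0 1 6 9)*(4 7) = (0 1 5 7 4 6 9) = [1, 5, 2, 3, 6, 7, 9, 4, 8, 0]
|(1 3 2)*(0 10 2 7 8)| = 7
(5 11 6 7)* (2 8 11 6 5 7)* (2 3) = (2 8 11 5 6 3) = [0, 1, 8, 2, 4, 6, 3, 7, 11, 9, 10, 5]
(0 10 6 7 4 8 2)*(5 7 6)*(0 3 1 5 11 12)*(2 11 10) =[2, 5, 3, 1, 8, 7, 6, 4, 11, 9, 10, 12, 0] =(0 2 3 1 5 7 4 8 11 12)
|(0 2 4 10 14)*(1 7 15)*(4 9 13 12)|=24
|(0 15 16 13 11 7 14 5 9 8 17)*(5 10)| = |(0 15 16 13 11 7 14 10 5 9 8 17)| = 12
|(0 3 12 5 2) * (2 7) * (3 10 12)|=|(0 10 12 5 7 2)|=6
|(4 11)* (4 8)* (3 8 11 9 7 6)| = 6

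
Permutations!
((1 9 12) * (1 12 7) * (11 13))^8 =(13)(1 7 9) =((1 9 7)(11 13))^8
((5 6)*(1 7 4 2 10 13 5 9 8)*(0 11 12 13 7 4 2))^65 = (0 6)(1 13)(2 7 10)(4 5)(8 12)(9 11)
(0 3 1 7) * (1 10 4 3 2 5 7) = [2, 1, 5, 10, 3, 7, 6, 0, 8, 9, 4] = (0 2 5 7)(3 10 4)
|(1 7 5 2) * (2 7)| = |(1 2)(5 7)| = 2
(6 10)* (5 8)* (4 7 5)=(4 7 5 8)(6 10)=[0, 1, 2, 3, 7, 8, 10, 5, 4, 9, 6]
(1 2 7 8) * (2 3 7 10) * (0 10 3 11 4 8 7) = (0 10 2 3)(1 11 4 8) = [10, 11, 3, 0, 8, 5, 6, 7, 1, 9, 2, 4]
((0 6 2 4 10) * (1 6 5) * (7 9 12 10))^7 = ((0 5 1 6 2 4 7 9 12 10))^7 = (0 9 2 5 12 4 1 10 7 6)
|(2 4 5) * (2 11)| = 4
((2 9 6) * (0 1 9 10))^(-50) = (0 2 9)(1 10 6)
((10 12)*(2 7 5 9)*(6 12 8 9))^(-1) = (2 9 8 10 12 6 5 7) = ((2 7 5 6 12 10 8 9))^(-1)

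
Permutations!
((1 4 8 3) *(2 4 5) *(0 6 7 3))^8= ((0 6 7 3 1 5 2 4 8))^8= (0 8 4 2 5 1 3 7 6)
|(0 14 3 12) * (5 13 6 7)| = 4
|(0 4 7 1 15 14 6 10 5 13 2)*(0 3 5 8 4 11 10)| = |(0 11 10 8 4 7 1 15 14 6)(2 3 5 13)| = 20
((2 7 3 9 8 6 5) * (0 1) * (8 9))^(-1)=(9)(0 1)(2 5 6 8 3 7)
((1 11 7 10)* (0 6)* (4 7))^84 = (1 10 7 4 11)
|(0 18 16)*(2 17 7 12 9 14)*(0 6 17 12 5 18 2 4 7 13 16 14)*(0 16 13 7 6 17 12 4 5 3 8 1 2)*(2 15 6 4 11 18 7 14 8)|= 15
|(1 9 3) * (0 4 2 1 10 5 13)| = 9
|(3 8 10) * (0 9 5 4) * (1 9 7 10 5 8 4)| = 20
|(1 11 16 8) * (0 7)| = |(0 7)(1 11 16 8)| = 4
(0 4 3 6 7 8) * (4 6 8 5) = (0 6 7 5 4 3 8) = [6, 1, 2, 8, 3, 4, 7, 5, 0]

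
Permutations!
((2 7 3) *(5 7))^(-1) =(2 3 7 5)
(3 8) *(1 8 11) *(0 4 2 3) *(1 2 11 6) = [4, 8, 3, 6, 11, 5, 1, 7, 0, 9, 10, 2] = (0 4 11 2 3 6 1 8)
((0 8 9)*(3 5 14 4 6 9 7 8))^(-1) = (0 9 6 4 14 5 3)(7 8)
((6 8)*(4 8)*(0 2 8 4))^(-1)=((0 2 8 6))^(-1)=(0 6 8 2)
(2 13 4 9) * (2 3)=(2 13 4 9 3)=[0, 1, 13, 2, 9, 5, 6, 7, 8, 3, 10, 11, 12, 4]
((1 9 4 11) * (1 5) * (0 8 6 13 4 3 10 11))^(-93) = (0 6 4 8 13)(1 10)(3 5)(9 11)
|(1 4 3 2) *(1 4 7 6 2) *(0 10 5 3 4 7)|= |(0 10 5 3 1)(2 7 6)|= 15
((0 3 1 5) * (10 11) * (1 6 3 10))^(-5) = ((0 10 11 1 5)(3 6))^(-5) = (11)(3 6)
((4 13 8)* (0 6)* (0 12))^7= (0 6 12)(4 13 8)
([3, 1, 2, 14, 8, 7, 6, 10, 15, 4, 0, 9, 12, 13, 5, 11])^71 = [10, 1, 2, 0, 8, 14, 6, 5, 15, 4, 7, 9, 12, 13, 3, 11]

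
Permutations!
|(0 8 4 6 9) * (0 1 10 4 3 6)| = |(0 8 3 6 9 1 10 4)| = 8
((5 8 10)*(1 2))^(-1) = ((1 2)(5 8 10))^(-1) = (1 2)(5 10 8)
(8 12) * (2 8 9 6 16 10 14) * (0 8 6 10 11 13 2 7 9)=(0 8 12)(2 6 16 11 13)(7 9 10 14)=[8, 1, 6, 3, 4, 5, 16, 9, 12, 10, 14, 13, 0, 2, 7, 15, 11]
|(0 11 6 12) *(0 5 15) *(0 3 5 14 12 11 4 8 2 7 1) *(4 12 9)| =18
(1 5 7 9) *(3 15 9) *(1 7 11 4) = (1 5 11 4)(3 15 9 7) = [0, 5, 2, 15, 1, 11, 6, 3, 8, 7, 10, 4, 12, 13, 14, 9]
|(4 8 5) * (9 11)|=|(4 8 5)(9 11)|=6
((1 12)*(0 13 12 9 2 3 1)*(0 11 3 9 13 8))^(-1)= ((0 8)(1 13 12 11 3)(2 9))^(-1)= (0 8)(1 3 11 12 13)(2 9)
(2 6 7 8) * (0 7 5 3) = [7, 1, 6, 0, 4, 3, 5, 8, 2] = (0 7 8 2 6 5 3)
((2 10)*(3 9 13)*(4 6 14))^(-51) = (14)(2 10)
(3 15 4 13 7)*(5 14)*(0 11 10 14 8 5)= (0 11 10 14)(3 15 4 13 7)(5 8)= [11, 1, 2, 15, 13, 8, 6, 3, 5, 9, 14, 10, 12, 7, 0, 4]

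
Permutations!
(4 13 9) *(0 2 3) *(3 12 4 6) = (0 2 12 4 13 9 6 3) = [2, 1, 12, 0, 13, 5, 3, 7, 8, 6, 10, 11, 4, 9]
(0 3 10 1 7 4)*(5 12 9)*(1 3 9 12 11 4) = [9, 7, 2, 10, 0, 11, 6, 1, 8, 5, 3, 4, 12] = (12)(0 9 5 11 4)(1 7)(3 10)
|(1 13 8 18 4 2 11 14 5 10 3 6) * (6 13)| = |(1 6)(2 11 14 5 10 3 13 8 18 4)| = 10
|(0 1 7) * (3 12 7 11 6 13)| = 8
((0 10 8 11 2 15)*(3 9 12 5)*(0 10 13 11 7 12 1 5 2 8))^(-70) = (0 11 7 2 10 13 8 12 15)(1 3)(5 9)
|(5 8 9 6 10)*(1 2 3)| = 15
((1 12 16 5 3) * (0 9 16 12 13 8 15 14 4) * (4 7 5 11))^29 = (0 4 11 16 9)(1 7 8 3 14 13 5 15)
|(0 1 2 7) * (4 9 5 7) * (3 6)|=14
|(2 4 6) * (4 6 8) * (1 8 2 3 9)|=7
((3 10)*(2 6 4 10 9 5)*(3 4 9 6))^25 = (4 10)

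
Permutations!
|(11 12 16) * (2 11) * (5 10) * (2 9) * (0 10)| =15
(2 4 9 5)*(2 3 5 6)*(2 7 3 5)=(2 4 9 6 7 3)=[0, 1, 4, 2, 9, 5, 7, 3, 8, 6]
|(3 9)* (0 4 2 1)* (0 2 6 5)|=|(0 4 6 5)(1 2)(3 9)|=4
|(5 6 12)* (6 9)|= 4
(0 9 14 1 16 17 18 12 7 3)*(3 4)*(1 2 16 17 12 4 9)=(0 1 17 18 4 3)(2 16 12 7 9 14)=[1, 17, 16, 0, 3, 5, 6, 9, 8, 14, 10, 11, 7, 13, 2, 15, 12, 18, 4]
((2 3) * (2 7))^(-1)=(2 7 3)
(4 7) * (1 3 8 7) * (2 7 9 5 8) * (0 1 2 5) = (0 1 3 5 8 9)(2 7 4) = [1, 3, 7, 5, 2, 8, 6, 4, 9, 0]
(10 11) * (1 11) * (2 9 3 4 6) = (1 11 10)(2 9 3 4 6) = [0, 11, 9, 4, 6, 5, 2, 7, 8, 3, 1, 10]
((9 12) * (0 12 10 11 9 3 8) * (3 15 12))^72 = (15)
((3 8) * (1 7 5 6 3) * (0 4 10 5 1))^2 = (0 10 6 8 4 5 3) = ((0 4 10 5 6 3 8)(1 7))^2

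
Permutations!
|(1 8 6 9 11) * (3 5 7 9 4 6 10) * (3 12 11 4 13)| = 35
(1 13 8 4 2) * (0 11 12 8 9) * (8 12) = (0 11 8 4 2 1 13 9) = [11, 13, 1, 3, 2, 5, 6, 7, 4, 0, 10, 8, 12, 9]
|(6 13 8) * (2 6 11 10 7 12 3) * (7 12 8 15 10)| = |(2 6 13 15 10 12 3)(7 8 11)| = 21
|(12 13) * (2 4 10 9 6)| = 10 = |(2 4 10 9 6)(12 13)|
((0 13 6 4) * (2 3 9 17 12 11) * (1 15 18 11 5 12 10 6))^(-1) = (0 4 6 10 17 9 3 2 11 18 15 1 13)(5 12)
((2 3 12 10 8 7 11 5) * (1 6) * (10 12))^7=((12)(1 6)(2 3 10 8 7 11 5))^7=(12)(1 6)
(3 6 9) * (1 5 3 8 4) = (1 5 3 6 9 8 4) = [0, 5, 2, 6, 1, 3, 9, 7, 4, 8]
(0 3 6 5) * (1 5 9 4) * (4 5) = (0 3 6 9 5)(1 4) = [3, 4, 2, 6, 1, 0, 9, 7, 8, 5]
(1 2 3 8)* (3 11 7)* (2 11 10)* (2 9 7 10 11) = [0, 2, 11, 8, 4, 5, 6, 3, 1, 7, 9, 10] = (1 2 11 10 9 7 3 8)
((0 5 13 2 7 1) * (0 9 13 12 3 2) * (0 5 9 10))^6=(0 2 13 1 12)(3 9 7 5 10)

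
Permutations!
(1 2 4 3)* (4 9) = (1 2 9 4 3) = [0, 2, 9, 1, 3, 5, 6, 7, 8, 4]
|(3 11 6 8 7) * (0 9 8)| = 7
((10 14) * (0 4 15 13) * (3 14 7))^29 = (0 4 15 13)(3 14 10 7)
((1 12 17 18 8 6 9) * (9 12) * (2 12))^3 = (1 9)(2 18)(6 17)(8 12)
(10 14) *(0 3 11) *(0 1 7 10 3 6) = (0 6)(1 7 10 14 3 11) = [6, 7, 2, 11, 4, 5, 0, 10, 8, 9, 14, 1, 12, 13, 3]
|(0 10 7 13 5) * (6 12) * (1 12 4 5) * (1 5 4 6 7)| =7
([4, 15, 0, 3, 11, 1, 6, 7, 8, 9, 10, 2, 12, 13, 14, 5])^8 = [0, 5, 2, 3, 4, 15, 6, 7, 8, 9, 10, 11, 12, 13, 14, 1]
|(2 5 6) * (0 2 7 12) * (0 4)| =|(0 2 5 6 7 12 4)| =7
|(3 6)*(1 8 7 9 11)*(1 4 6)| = 8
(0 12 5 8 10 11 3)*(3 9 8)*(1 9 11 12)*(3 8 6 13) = (0 1 9 6 13 3)(5 8 10 12) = [1, 9, 2, 0, 4, 8, 13, 7, 10, 6, 12, 11, 5, 3]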